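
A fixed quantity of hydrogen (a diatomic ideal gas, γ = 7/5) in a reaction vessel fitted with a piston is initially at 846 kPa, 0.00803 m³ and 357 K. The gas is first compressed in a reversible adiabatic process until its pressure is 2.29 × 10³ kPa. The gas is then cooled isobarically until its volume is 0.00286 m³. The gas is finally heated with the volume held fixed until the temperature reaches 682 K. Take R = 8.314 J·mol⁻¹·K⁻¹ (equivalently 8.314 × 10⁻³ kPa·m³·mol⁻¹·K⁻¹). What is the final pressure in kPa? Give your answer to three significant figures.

P₄ ≈ 4.54e+03 kPa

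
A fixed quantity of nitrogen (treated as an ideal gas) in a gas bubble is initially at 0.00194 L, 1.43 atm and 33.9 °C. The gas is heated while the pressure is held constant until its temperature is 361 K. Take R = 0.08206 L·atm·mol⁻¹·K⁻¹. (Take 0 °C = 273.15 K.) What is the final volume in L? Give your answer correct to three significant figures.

V₂ ≈ 0.00228 L

Convert: T₁ = 307.0 K.
P constant ⇒ V ∝ T: P₂ = P₁; V₂ = V₁·(T₂/T₁) = 0.002281 L.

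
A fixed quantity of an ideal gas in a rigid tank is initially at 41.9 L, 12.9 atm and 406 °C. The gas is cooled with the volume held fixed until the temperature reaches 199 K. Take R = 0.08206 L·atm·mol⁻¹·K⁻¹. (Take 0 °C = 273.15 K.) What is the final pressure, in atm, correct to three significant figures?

P₂ ≈ 3.78 atm

Convert: T₁ = 679.1 K.
V constant ⇒ P ∝ T: V₂ = V₁; P₂ = P₁·(T₂/T₁) = 3.780 atm.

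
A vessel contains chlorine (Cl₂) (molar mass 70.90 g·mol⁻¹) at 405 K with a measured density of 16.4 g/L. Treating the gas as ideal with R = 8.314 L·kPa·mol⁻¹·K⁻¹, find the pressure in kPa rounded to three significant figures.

ρ = PM/(RT) ⇒ P = ρRT/M = (16.4 × 8.314 × 405.0) / 70.90

P ≈ 779 kPa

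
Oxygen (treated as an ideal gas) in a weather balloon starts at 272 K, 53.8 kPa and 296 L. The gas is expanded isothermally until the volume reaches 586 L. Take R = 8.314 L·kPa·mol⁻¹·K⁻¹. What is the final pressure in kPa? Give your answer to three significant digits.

P₂ ≈ 27.2 kPa

Isothermal, so P V is constant: T₂ = T₁; P₂ = P₁·(V₁/V₂) = 27.18 kPa.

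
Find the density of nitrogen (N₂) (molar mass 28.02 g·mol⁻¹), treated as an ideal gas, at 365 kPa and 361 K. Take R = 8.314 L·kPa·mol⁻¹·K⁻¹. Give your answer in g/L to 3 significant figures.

ρ ≈ 3.41 g/L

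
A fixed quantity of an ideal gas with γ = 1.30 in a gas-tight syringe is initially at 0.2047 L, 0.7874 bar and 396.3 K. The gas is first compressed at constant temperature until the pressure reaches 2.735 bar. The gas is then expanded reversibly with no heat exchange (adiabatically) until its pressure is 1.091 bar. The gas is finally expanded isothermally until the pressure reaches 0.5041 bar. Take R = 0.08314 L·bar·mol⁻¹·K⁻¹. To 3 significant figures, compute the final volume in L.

Isothermal, so P V is constant: T₂ = T₁; V₂ = V₁·(P₁/P₂) = 0.05893 L.
Reversible adiabatic, γ = 1.30: T₃ = T₂·(P₃/P₂)^((γ−1)/γ) = 320.6 K; V₃ = V₂·(P₂/P₃)^(1/γ) = 0.1195 L.
T constant ⇒ Boyle's law P V = const: T₄ = T₃; V₄ = V₃·(P₃/P₄) = 0.2586 L.

V₄ ≈ 0.259 L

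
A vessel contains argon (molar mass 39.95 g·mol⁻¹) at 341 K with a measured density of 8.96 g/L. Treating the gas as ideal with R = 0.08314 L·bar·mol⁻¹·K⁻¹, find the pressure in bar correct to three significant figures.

P ≈ 6.36 bar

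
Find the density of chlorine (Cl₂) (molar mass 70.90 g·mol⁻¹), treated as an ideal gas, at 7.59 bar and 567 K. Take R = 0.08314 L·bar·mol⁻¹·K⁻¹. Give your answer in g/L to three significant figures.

ρ = PM/(RT) = (7.59 × 70.90) / (0.08314 × 567.0)

ρ ≈ 11.4 g/L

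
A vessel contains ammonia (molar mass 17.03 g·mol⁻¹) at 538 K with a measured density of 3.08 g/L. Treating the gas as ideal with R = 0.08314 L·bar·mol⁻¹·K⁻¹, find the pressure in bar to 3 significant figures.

ρ = PM/(RT) ⇒ P = ρRT/M = (3.08 × 0.08314 × 538.0) / 17.03

P ≈ 8.09 bar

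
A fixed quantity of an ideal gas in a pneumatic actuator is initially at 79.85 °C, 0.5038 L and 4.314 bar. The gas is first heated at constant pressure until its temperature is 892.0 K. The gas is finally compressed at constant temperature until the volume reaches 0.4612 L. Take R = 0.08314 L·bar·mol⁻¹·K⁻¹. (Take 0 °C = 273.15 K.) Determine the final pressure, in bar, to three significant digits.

P₃ ≈ 11.9 bar

Convert: T₁ = 353.0 K.
P constant ⇒ V ∝ T: P₂ = P₁; V₂ = V₁·(T₂/T₁) = 1.273 L.
T constant ⇒ Boyle's law P V = const: T₃ = T₂; P₃ = P₂·(V₂/V₃) = 11.91 bar.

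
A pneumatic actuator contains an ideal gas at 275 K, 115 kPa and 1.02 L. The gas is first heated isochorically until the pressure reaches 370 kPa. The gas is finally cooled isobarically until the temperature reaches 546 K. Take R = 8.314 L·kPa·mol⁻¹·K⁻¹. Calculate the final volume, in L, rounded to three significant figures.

V constant ⇒ P ∝ T: V₂ = V₁; T₂ = T₁·(P₂/P₁) = 884.8 K.
Isobaric, so V/T is constant: P₃ = P₂; V₃ = V₂·(T₃/T₂) = 0.6294 L.

V₃ ≈ 0.629 L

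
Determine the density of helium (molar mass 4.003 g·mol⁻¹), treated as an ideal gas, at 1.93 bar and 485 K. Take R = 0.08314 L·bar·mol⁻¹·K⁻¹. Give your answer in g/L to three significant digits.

ρ = PM/(RT) = (1.93 × 4.003) / (0.08314 × 485.0)

ρ ≈ 0.192 g/L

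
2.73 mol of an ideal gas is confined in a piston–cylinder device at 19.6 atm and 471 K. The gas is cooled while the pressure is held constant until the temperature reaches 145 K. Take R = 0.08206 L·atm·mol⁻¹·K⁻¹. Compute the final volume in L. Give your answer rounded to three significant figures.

From PV = nRT: V₁ = nRT₁/P₁ = 5.383 L.
P constant ⇒ V ∝ T: P₂ = P₁; V₂ = V₁·(T₂/T₁) = 1.657 L.

V₂ ≈ 1.66 L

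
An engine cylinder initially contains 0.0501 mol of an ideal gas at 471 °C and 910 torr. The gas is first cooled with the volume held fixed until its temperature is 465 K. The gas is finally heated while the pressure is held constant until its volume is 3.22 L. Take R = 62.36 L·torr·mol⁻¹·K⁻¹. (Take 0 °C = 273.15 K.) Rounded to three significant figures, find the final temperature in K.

T₃ ≈ 586 K

Convert: T₁ = 744.1 K.
From PV = nRT: V₁ = nRT₁/P₁ = 2.555 L.
Isochoric, so P/T is constant: V₂ = V₁; P₂ = P₁·(T₂/T₁) = 568.6 torr.
Isobaric, so V/T is constant: P₃ = P₂; T₃ = T₂·(V₃/V₂) = 586.1 K.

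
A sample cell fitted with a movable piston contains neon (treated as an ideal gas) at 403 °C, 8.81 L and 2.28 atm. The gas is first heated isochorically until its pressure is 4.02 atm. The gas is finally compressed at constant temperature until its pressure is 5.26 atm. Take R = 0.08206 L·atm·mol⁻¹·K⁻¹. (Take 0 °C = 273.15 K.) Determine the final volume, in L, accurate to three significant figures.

V₃ ≈ 6.73 L

Convert: T₁ = 676.1 K.
Isochoric, so P/T is constant: V₂ = V₁; T₂ = T₁·(P₂/P₁) = 1192 K.
Isothermal, so P V is constant: T₃ = T₂; V₃ = V₂·(P₂/P₃) = 6.733 L.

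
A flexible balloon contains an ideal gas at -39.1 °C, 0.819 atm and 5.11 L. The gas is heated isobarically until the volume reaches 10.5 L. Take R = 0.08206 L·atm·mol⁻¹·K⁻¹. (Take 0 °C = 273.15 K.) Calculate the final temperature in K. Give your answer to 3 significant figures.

Convert: T₁ = 234.0 K.
Isobaric, so V/T is constant: P₂ = P₁; T₂ = T₁·(V₂/V₁) = 480.9 K.

T₂ ≈ 481 K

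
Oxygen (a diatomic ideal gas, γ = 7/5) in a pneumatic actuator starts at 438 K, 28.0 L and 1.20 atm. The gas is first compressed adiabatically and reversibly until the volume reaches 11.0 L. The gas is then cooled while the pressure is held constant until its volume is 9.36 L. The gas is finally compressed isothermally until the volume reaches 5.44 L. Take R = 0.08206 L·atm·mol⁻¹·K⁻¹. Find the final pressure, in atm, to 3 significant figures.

P₄ ≈ 7.64 atm

Adiabatic (γ = 7/5), T V^(γ−1) and P V^γ constant: T₂ = T₁·(V₁/V₂)^(γ−1) = 636.5 K; P₂ = P₁·(V₁/V₂)^γ = 4.439 atm.
P constant ⇒ V ∝ T: P₃ = P₂; T₃ = T₂·(V₃/V₂) = 541.6 K.
T constant ⇒ Boyle's law P V = const: T₄ = T₃; P₄ = P₃·(V₃/V₄) = 7.637 atm.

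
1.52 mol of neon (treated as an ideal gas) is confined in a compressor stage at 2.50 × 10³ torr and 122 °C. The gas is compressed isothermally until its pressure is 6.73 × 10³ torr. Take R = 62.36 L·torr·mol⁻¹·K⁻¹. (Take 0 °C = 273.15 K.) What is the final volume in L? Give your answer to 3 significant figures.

V₂ ≈ 5.57 L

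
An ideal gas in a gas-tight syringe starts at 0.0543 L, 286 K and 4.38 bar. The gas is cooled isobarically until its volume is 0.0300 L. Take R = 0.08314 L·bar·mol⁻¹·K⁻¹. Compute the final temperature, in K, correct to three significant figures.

T₂ ≈ 158 K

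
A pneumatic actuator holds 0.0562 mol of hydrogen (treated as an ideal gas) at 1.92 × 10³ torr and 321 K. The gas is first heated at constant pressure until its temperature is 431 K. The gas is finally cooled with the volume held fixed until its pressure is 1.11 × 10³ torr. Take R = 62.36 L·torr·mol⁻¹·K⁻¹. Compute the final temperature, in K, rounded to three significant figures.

T₃ ≈ 249 K

From PV = nRT: V₁ = nRT₁/P₁ = 0.5859 L.
P constant ⇒ V ∝ T: P₂ = P₁; V₂ = V₁·(T₂/T₁) = 0.7867 L.
Isochoric, so P/T is constant: V₃ = V₂; T₃ = T₂·(P₃/P₂) = 249.2 K.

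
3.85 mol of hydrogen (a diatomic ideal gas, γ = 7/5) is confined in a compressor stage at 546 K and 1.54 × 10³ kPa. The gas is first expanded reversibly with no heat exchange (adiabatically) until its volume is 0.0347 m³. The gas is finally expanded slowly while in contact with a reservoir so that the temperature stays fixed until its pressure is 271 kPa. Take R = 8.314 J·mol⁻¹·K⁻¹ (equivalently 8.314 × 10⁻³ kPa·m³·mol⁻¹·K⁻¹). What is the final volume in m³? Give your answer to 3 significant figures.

V₃ ≈ 0.0412 m³

From PV = nRT: V₁ = nRT₁/P₁ = 0.01135 m³.
Adiabatic (γ = 7/5), T V^(γ−1) and P V^γ constant: T₂ = T₁·(V₁/V₂)^(γ−1) = 349.2 K; P₂ = P₁·(V₁/V₂)^γ = 322.1 kPa.
Isothermal, so P V is constant: T₃ = T₂; V₃ = V₂·(P₂/P₃) = 0.04124 m³.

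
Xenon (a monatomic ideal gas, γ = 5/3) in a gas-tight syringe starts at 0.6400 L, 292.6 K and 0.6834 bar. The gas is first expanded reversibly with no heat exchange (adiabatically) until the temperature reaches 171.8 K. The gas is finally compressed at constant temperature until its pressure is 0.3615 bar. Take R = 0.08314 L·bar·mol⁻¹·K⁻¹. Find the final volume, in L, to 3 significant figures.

V₃ ≈ 0.710 L

Adiabatic (γ = 5/3), T V^(γ−1) and P V^γ constant: P₂ = P₁·(T₂/T₁)^(γ/(γ−1)) = 0.1805 bar; V₂ = V₁·(T₁/T₂)^(1/(γ−1)) = 1.423 L.
Isothermal, so P V is constant: T₃ = T₂; V₃ = V₂·(P₂/P₃) = 0.7104 L.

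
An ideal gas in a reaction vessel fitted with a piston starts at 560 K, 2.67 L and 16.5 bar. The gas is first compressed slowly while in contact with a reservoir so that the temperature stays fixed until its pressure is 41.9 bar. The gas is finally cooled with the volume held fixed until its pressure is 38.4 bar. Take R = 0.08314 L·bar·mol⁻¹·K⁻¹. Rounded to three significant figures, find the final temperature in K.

T₃ ≈ 513 K

Isothermal, so P V is constant: T₂ = T₁; V₂ = V₁·(P₁/P₂) = 1.051 L.
Isochoric, so P/T is constant: V₃ = V₂; T₃ = T₂·(P₃/P₂) = 513.2 K.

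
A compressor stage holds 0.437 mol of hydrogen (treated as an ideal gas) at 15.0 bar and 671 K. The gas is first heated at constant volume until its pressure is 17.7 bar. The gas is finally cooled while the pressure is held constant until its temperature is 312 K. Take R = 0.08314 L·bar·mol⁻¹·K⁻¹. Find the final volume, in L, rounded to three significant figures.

V₃ ≈ 0.640 L

From PV = nRT: V₁ = nRT₁/P₁ = 1.625 L.
V constant ⇒ P ∝ T: V₂ = V₁; T₂ = T₁·(P₂/P₁) = 791.8 K.
Isobaric, so V/T is constant: P₃ = P₂; V₃ = V₂·(T₃/T₂) = 0.6404 L.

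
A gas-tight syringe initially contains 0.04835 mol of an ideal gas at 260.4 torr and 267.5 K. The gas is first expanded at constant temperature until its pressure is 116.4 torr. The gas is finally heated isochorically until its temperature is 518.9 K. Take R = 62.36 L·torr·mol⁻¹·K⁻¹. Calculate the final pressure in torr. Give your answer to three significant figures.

P₃ ≈ 226 torr

From PV = nRT: V₁ = nRT₁/P₁ = 3.097 L.
Isothermal, so P V is constant: T₂ = T₁; V₂ = V₁·(P₁/P₂) = 6.929 L.
V constant ⇒ P ∝ T: V₃ = V₂; P₃ = P₂·(T₃/T₂) = 225.8 torr.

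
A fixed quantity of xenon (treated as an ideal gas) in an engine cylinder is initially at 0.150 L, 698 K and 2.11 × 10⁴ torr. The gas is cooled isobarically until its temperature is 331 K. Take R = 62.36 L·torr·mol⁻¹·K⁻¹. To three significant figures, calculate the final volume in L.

V₂ ≈ 0.0711 L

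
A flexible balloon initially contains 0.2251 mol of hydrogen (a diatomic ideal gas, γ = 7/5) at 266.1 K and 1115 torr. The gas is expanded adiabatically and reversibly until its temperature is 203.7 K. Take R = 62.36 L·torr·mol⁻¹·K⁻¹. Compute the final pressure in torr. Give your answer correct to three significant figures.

P₂ ≈ 438 torr

From PV = nRT: V₁ = nRT₁/P₁ = 3.350 L.
Reversible adiabatic, γ = 7/5: P₂ = P₁·(T₂/T₁)^(γ/(γ−1)) = 437.6 torr; V₂ = V₁·(T₁/T₂)^(1/(γ−1)) = 6.534 L.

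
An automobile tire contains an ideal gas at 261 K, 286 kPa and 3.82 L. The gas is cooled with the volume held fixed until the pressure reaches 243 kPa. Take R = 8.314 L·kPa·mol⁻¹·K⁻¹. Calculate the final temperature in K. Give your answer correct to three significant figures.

Isochoric, so P/T is constant: V₂ = V₁; T₂ = T₁·(P₂/P₁) = 221.8 K.

T₂ ≈ 222 K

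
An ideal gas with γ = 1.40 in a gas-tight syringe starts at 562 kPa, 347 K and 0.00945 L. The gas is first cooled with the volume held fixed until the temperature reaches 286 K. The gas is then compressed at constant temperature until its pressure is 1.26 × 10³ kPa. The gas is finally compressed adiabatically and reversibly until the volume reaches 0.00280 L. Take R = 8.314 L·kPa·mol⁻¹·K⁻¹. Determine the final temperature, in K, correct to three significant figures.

Isochoric, so P/T is constant: V₂ = V₁; P₂ = P₁·(T₂/T₁) = 463.2 kPa.
T constant ⇒ Boyle's law P V = const: T₃ = T₂; V₃ = V₂·(P₂/P₃) = 0.003474 L.
Reversible adiabatic, γ = 1.40: T₄ = T₃·(V₃/V₄)^(γ−1) = 311.8 K; P₄ = P₃·(V₃/V₄)^γ = 1704 kPa.

T₄ ≈ 312 K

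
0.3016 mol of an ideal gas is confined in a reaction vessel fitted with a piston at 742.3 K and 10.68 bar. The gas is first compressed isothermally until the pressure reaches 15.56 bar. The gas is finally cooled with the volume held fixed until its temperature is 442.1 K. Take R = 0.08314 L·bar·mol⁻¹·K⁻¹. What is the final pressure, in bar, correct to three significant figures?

From PV = nRT: V₁ = nRT₁/P₁ = 1.743 L.
Isothermal, so P V is constant: T₂ = T₁; V₂ = V₁·(P₁/P₂) = 1.196 L.
V constant ⇒ P ∝ T: V₃ = V₂; P₃ = P₂·(T₃/T₂) = 9.267 bar.

P₃ ≈ 9.27 bar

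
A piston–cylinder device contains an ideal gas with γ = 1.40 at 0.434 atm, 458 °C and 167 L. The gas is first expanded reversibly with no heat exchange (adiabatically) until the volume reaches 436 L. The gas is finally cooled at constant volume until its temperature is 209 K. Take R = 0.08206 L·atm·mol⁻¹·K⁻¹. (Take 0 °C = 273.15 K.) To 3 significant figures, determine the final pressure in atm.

P₃ ≈ 0.0475 atm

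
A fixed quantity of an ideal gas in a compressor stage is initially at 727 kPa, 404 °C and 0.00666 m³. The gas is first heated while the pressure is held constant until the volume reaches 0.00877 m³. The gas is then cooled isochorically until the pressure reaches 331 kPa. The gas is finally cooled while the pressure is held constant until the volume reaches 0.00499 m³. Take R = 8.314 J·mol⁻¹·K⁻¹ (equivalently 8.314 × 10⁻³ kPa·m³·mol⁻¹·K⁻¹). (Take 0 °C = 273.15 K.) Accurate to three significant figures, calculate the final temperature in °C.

Convert: T₁ = 677.1 K.
Isobaric, so V/T is constant: P₂ = P₁; T₂ = T₁·(V₂/V₁) = 891.7 K.
V constant ⇒ P ∝ T: V₃ = V₂; T₃ = T₂·(P₃/P₂) = 406.0 K.
Isobaric, so V/T is constant: P₄ = P₃; T₄ = T₃·(V₄/V₃) = 231.0 K.

T₄ ≈ -42.2 °C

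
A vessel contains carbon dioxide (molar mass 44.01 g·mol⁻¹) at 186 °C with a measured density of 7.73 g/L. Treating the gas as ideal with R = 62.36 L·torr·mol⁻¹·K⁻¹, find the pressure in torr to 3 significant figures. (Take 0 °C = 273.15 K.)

P ≈ 5.03e+03 torr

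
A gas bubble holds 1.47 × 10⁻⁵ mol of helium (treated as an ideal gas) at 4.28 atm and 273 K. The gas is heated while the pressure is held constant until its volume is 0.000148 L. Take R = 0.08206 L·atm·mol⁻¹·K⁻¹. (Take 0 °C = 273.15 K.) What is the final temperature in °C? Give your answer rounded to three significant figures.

T₂ ≈ 252 °C

From PV = nRT: V₁ = nRT₁/P₁ = 7.694e-05 L.
Isobaric, so V/T is constant: P₂ = P₁; T₂ = T₁·(V₂/V₁) = 525.1 K.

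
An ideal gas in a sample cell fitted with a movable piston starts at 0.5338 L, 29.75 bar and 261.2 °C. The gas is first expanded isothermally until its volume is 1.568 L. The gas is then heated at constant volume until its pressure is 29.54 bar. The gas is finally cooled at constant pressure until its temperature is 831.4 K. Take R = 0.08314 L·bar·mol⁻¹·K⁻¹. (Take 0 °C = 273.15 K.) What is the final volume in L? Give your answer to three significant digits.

V₄ ≈ 0.836 L

Convert: T₁ = 534.3 K.
T constant ⇒ Boyle's law P V = const: T₂ = T₁; P₂ = P₁·(V₁/V₂) = 10.13 bar.
V constant ⇒ P ∝ T: V₃ = V₂; T₃ = T₂·(P₃/P₂) = 1559 K.
Isobaric, so V/T is constant: P₄ = P₃; V₄ = V₃·(T₄/T₃) = 0.8364 L.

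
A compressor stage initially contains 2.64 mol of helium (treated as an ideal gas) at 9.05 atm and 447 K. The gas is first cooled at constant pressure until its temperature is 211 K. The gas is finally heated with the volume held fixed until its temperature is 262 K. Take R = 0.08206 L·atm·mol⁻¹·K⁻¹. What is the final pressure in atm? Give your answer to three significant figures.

P₃ ≈ 11.2 atm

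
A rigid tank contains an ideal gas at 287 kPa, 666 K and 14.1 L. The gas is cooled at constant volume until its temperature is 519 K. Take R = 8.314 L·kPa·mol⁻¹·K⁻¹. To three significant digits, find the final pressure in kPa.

Isochoric, so P/T is constant: V₂ = V₁; P₂ = P₁·(T₂/T₁) = 223.7 kPa.

P₂ ≈ 224 kPa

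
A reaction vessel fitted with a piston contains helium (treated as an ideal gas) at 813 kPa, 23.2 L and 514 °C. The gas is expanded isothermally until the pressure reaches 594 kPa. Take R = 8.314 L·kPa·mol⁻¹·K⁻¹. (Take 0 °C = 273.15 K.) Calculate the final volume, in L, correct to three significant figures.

V₂ ≈ 31.8 L

Convert: T₁ = 787.1 K.
T constant ⇒ Boyle's law P V = const: T₂ = T₁; V₂ = V₁·(P₁/P₂) = 31.75 L.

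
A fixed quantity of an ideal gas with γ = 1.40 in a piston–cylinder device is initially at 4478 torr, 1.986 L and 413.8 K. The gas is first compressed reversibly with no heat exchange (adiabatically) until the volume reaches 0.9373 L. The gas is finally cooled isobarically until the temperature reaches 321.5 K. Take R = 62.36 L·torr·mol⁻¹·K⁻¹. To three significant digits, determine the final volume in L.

V₃ ≈ 0.539 L

Reversible adiabatic, γ = 1.40: T₂ = T₁·(V₁/V₂)^(γ−1) = 558.8 K; P₂ = P₁·(V₁/V₂)^γ = 1.281e+04 torr.
P constant ⇒ V ∝ T: P₃ = P₂; V₃ = V₂·(T₃/T₂) = 0.5393 L.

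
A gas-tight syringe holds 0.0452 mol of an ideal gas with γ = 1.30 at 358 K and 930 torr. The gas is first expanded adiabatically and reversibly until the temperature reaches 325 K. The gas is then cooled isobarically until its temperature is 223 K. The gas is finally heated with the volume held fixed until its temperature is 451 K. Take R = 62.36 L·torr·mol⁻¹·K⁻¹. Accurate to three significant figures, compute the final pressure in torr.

P₄ ≈ 1.24e+03 torr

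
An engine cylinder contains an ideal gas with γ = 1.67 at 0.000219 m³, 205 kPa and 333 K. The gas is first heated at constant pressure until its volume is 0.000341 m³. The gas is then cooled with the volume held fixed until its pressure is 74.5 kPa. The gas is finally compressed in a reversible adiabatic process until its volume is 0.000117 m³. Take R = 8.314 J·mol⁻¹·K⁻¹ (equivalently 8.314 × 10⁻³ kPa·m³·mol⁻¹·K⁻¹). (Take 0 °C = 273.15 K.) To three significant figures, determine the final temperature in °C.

T₄ ≈ 113 °C

Isobaric, so V/T is constant: P₂ = P₁; T₂ = T₁·(V₂/V₁) = 518.5 K.
V constant ⇒ P ∝ T: V₃ = V₂; T₃ = T₂·(P₃/P₂) = 188.4 K.
Reversible adiabatic, γ = 1.67: T₄ = T₃·(V₃/V₄)^(γ−1) = 385.8 K; P₄ = P₃·(V₃/V₄)^γ = 444.6 kPa.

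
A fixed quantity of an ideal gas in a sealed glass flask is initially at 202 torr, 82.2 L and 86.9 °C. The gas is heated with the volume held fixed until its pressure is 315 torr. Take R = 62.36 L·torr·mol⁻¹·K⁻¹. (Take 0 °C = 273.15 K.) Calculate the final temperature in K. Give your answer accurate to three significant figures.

T₂ ≈ 561 K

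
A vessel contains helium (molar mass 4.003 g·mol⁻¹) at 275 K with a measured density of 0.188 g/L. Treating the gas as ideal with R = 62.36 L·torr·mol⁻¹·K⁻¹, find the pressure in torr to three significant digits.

P ≈ 805 torr

ρ = PM/(RT) ⇒ P = ρRT/M = (0.188 × 62.36 × 275.0) / 4.003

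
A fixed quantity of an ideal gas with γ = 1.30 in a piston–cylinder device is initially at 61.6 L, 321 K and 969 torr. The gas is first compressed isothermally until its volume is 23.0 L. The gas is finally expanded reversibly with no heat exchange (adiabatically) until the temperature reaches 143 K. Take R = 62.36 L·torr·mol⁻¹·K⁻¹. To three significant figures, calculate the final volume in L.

T constant ⇒ Boyle's law P V = const: T₂ = T₁; P₂ = P₁·(V₁/V₂) = 2595 torr.
Reversible adiabatic, γ = 1.30: P₃ = P₂·(T₃/T₂)^(γ/(γ−1)) = 78.06 torr; V₃ = V₂·(T₂/T₃)^(1/(γ−1)) = 340.6 L.

V₃ ≈ 341 L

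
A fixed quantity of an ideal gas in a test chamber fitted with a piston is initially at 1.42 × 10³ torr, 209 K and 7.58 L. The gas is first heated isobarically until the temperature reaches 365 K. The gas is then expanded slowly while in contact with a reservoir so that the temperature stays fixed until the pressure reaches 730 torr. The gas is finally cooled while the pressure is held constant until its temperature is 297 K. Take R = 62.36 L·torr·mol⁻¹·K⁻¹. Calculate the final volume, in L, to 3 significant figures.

V₄ ≈ 21.0 L

P constant ⇒ V ∝ T: P₂ = P₁; V₂ = V₁·(T₂/T₁) = 13.24 L.
Isothermal, so P V is constant: T₃ = T₂; V₃ = V₂·(P₂/P₃) = 25.75 L.
P constant ⇒ V ∝ T: P₄ = P₃; V₄ = V₃·(T₄/T₃) = 20.95 L.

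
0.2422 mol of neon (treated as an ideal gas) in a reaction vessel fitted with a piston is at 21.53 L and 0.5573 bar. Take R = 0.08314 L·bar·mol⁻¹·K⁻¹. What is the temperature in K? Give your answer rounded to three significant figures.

T ≈ 596 K

PV = nRT ⇒ T = PV/(nR) = (0.5573 × 21.53) / (0.2422 × 0.08314)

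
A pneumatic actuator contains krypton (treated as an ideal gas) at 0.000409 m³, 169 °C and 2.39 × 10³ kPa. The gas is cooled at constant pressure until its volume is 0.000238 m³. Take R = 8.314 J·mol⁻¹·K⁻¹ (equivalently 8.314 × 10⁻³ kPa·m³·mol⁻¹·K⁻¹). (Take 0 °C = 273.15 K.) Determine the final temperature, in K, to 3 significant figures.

T₂ ≈ 257 K

Convert: T₁ = 442.1 K.
P constant ⇒ V ∝ T: P₂ = P₁; T₂ = T₁·(V₂/V₁) = 257.3 K.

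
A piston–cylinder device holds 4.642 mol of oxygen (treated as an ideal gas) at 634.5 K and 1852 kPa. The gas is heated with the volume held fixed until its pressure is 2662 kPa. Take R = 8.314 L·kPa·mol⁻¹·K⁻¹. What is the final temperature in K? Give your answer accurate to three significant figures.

From PV = nRT: V₁ = nRT₁/P₁ = 13.22 L.
V constant ⇒ P ∝ T: V₂ = V₁; T₂ = T₁·(P₂/P₁) = 912.0 K.

T₂ ≈ 912 K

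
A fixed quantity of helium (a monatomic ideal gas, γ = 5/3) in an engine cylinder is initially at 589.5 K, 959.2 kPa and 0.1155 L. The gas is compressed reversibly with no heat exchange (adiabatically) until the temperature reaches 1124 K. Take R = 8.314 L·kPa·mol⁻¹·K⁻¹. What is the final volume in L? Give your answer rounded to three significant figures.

V₂ ≈ 0.0439 L

Reversible adiabatic, γ = 5/3: P₂ = P₁·(T₂/T₁)^(γ/(γ−1)) = 4815 kPa; V₂ = V₁·(T₁/T₂)^(1/(γ−1)) = 0.04387 L.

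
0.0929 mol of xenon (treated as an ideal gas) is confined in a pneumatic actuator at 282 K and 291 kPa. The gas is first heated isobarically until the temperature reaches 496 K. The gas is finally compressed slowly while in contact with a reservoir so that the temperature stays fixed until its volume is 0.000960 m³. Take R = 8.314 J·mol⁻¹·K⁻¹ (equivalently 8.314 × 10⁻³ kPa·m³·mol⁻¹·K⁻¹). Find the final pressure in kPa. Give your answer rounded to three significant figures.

From PV = nRT: V₁ = nRT₁/P₁ = 0.0007485 m³.
Isobaric, so V/T is constant: P₂ = P₁; V₂ = V₁·(T₂/T₁) = 0.001316 m³.
Isothermal, so P V is constant: T₃ = T₂; P₃ = P₂·(V₂/V₃) = 399.1 kPa.

P₃ ≈ 399 kPa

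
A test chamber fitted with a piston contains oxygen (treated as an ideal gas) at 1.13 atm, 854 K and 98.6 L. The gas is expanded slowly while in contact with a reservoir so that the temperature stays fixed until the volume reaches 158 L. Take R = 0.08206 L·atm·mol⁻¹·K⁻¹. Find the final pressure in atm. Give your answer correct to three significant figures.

P₂ ≈ 0.705 atm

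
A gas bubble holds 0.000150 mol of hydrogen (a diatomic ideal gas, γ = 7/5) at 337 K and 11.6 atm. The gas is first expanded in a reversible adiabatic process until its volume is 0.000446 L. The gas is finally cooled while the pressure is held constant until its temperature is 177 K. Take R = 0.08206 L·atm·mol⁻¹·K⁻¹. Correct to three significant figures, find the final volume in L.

V₃ ≈ 0.000256 L

From PV = nRT: V₁ = nRT₁/P₁ = 0.0003576 L.
Adiabatic (γ = 7/5), T V^(γ−1) and P V^γ constant: T₂ = T₁·(V₁/V₂)^(γ−1) = 308.5 K; P₂ = P₁·(V₁/V₂)^γ = 8.514 atm.
Isobaric, so V/T is constant: P₃ = P₂; V₃ = V₂·(T₃/T₂) = 0.0002559 L.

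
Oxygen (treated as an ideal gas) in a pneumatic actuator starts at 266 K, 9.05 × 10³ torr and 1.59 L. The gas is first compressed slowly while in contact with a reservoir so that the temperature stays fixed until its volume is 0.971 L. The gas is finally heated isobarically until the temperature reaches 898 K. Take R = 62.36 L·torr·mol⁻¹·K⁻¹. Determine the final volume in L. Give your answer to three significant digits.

V₃ ≈ 3.28 L

Isothermal, so P V is constant: T₂ = T₁; P₂ = P₁·(V₁/V₂) = 1.482e+04 torr.
Isobaric, so V/T is constant: P₃ = P₂; V₃ = V₂·(T₃/T₂) = 3.278 L.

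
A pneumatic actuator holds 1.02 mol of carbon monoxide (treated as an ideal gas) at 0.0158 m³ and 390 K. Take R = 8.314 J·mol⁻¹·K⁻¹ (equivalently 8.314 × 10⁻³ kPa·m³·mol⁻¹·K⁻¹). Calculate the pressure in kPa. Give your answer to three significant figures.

PV = nRT ⇒ P = nRT/V = (1.02 × 8.314 × 10⁻³ × 390) / 0.0158

P ≈ 209 kPa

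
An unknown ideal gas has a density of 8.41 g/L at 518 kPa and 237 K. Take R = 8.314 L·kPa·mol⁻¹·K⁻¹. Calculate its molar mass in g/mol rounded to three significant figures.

M ≈ 32.0 g/mol

ρ = PM/(RT) ⇒ M = ρRT/P = (8.41 × 8.314 × 237.0) / 518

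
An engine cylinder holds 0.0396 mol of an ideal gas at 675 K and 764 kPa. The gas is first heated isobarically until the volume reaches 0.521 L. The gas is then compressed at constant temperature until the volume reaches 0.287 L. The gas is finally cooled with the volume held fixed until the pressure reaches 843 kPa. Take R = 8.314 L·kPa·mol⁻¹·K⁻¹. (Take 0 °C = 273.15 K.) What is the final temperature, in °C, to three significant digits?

From PV = nRT: V₁ = nRT₁/P₁ = 0.2909 L.
Isobaric, so V/T is constant: P₂ = P₁; T₂ = T₁·(V₂/V₁) = 1209 K.
T constant ⇒ Boyle's law P V = const: T₃ = T₂; P₃ = P₂·(V₂/V₃) = 1387 kPa.
Isochoric, so P/T is constant: V₄ = V₃; T₄ = T₃·(P₄/P₃) = 734.9 K.

T₄ ≈ 462 °C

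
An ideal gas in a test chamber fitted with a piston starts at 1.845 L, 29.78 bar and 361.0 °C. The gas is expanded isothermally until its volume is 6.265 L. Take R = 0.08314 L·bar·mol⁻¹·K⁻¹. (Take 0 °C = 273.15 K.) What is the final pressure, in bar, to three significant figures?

P₂ ≈ 8.77 bar

Convert: T₁ = 634.1 K.
Isothermal, so P V is constant: T₂ = T₁; P₂ = P₁·(V₁/V₂) = 8.770 bar.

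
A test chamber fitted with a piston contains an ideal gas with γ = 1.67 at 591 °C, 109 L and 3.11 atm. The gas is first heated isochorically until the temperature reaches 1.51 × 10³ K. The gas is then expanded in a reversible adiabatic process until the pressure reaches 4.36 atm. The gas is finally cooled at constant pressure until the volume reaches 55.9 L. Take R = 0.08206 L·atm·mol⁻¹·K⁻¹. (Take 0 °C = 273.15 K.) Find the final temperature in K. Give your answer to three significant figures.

T₄ ≈ 621 K

Convert: T₁ = 864.1 K.
V constant ⇒ P ∝ T: V₂ = V₁; P₂ = P₁·(T₂/T₁) = 5.434 atm.
Adiabatic (γ = 1.67), T V^(γ−1) and P V^γ constant: T₃ = T₂·(P₃/P₂)^((γ−1)/γ) = 1382 K; V₃ = V₂·(P₂/P₃)^(1/γ) = 124.4 L.
P constant ⇒ V ∝ T: P₄ = P₃; T₄ = T₃·(V₄/V₃) = 621.3 K.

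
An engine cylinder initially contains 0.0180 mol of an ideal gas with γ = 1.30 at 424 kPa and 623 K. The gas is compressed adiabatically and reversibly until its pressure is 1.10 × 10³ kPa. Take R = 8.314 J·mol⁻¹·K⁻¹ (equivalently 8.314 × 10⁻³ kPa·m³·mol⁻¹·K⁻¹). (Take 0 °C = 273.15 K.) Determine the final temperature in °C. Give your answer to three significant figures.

T₂ ≈ 503 °C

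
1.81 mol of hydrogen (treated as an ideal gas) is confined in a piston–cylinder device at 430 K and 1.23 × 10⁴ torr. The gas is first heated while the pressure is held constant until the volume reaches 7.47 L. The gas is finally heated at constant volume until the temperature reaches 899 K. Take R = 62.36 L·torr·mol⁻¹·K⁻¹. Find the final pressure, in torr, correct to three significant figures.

P₃ ≈ 1.36e+04 torr

From PV = nRT: V₁ = nRT₁/P₁ = 3.946 L.
Isobaric, so V/T is constant: P₂ = P₁; T₂ = T₁·(V₂/V₁) = 814.0 K.
V constant ⇒ P ∝ T: V₃ = V₂; P₃ = P₂·(T₃/T₂) = 1.358e+04 torr.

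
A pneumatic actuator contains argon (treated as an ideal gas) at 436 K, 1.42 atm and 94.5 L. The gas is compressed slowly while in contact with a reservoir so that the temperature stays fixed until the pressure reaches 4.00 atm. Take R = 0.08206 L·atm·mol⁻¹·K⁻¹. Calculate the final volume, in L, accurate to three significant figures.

T constant ⇒ Boyle's law P V = const: T₂ = T₁; V₂ = V₁·(P₁/P₂) = 33.55 L.

V₂ ≈ 33.5 L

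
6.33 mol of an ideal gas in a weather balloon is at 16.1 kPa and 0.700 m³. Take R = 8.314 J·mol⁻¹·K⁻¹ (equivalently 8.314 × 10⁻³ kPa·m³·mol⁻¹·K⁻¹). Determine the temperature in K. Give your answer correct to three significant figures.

PV = nRT ⇒ T = PV/(nR) = (16.1 × 0.700) / (6.33 × 8.314 × 10⁻³)

T ≈ 214 K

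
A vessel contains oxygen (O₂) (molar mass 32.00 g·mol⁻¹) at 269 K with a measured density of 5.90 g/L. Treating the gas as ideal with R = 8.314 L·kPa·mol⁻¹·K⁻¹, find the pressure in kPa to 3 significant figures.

P ≈ 412 kPa

ρ = PM/(RT) ⇒ P = ρRT/M = (5.90 × 8.314 × 269.0) / 32.00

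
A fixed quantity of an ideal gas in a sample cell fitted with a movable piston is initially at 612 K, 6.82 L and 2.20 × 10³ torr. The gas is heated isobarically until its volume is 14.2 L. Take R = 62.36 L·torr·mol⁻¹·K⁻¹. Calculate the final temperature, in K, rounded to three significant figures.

T₂ ≈ 1.27e+03 K

P constant ⇒ V ∝ T: P₂ = P₁; T₂ = T₁·(V₂/V₁) = 1274 K.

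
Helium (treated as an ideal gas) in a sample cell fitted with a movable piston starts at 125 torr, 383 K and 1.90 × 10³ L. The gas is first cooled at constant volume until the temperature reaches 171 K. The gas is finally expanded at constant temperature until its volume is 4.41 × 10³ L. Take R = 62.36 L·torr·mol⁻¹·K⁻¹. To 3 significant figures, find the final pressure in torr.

P₃ ≈ 24.0 torr

V constant ⇒ P ∝ T: V₂ = V₁; P₂ = P₁·(T₂/T₁) = 55.81 torr.
Isothermal, so P V is constant: T₃ = T₂; P₃ = P₂·(V₂/V₃) = 24.04 torr.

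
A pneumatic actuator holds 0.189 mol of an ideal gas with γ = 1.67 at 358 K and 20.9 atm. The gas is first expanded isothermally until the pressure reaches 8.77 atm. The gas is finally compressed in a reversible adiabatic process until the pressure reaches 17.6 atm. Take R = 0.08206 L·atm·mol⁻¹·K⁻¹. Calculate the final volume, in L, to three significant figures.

From PV = nRT: V₁ = nRT₁/P₁ = 0.2657 L.
T constant ⇒ Boyle's law P V = const: T₂ = T₁; V₂ = V₁·(P₁/P₂) = 0.6331 L.
Adiabatic (γ = 1.67), T V^(γ−1) and P V^γ constant: T₃ = T₂·(P₃/P₂)^((γ−1)/γ) = 473.4 K; V₃ = V₂·(P₂/P₃)^(1/γ) = 0.4172 L.

V₃ ≈ 0.417 L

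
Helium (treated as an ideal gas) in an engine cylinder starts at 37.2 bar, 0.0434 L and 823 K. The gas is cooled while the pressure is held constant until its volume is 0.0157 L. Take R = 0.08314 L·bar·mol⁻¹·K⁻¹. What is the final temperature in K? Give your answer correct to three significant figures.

T₂ ≈ 298 K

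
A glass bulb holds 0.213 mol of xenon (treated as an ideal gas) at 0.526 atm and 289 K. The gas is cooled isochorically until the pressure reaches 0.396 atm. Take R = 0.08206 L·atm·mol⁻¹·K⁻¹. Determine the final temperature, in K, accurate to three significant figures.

T₂ ≈ 218 K

From PV = nRT: V₁ = nRT₁/P₁ = 9.603 L.
V constant ⇒ P ∝ T: V₂ = V₁; T₂ = T₁·(P₂/P₁) = 217.6 K.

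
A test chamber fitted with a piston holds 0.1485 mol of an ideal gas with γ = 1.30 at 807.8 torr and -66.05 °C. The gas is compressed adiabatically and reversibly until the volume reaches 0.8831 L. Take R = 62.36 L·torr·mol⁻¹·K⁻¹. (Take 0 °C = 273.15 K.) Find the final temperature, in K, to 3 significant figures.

T₂ ≈ 279 K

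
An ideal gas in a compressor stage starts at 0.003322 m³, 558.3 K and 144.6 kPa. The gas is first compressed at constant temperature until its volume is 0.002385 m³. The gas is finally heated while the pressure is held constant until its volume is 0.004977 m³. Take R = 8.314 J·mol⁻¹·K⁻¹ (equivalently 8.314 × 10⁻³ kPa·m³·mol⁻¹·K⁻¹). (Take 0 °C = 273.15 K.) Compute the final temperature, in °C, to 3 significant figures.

T constant ⇒ Boyle's law P V = const: T₂ = T₁; P₂ = P₁·(V₁/V₂) = 201.4 kPa.
P constant ⇒ V ∝ T: P₃ = P₂; T₃ = T₂·(V₃/V₂) = 1165 K.

T₃ ≈ 892 °C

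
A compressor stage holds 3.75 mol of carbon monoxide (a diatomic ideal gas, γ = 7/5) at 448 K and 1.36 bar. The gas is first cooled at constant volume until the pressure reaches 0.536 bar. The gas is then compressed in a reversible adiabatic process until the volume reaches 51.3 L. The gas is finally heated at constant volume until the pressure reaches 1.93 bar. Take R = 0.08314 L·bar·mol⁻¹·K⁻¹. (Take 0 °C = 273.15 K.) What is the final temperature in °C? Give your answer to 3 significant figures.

T₄ ≈ 44.4 °C

From PV = nRT: V₁ = nRT₁/P₁ = 102.7 L.
V constant ⇒ P ∝ T: V₂ = V₁; T₂ = T₁·(P₂/P₁) = 176.6 K.
Reversible adiabatic, γ = 7/5: T₃ = T₂·(V₂/V₃)^(γ−1) = 233.1 K; P₃ = P₂·(V₂/V₃)^γ = 1.416 bar.
Isochoric, so P/T is constant: V₄ = V₃; T₄ = T₃·(P₄/P₃) = 317.6 K.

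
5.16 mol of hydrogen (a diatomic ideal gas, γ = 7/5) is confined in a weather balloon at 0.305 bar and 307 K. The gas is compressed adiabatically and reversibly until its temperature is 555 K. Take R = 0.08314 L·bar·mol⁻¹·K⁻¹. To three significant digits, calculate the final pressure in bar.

P₂ ≈ 2.42 bar

From PV = nRT: V₁ = nRT₁/P₁ = 431.8 L.
Reversible adiabatic, γ = 7/5: P₂ = P₁·(T₂/T₁)^(γ/(γ−1)) = 2.423 bar; V₂ = V₁·(T₁/T₂)^(1/(γ−1)) = 98.27 L.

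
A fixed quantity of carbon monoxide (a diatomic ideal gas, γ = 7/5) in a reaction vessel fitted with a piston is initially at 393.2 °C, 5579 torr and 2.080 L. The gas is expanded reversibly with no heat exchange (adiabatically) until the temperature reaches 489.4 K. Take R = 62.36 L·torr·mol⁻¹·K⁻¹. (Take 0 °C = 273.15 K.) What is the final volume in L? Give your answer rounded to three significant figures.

V₂ ≈ 4.50 L

Convert: T₁ = 666.3 K.
Adiabatic (γ = 7/5), T V^(γ−1) and P V^γ constant: P₂ = P₁·(T₂/T₁)^(γ/(γ−1)) = 1894 torr; V₂ = V₁·(T₁/T₂)^(1/(γ−1)) = 4.499 L.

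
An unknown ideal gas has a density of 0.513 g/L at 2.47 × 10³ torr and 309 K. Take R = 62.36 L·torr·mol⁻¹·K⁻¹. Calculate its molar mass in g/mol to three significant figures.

M ≈ 4.00 g/mol

ρ = PM/(RT) ⇒ M = ρRT/P = (0.513 × 62.36 × 309.0) / 2.47e+03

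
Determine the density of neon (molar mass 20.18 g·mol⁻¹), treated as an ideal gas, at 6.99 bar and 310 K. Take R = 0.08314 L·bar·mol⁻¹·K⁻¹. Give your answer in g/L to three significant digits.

ρ ≈ 5.47 g/L

ρ = PM/(RT) = (6.99 × 20.18) / (0.08314 × 310.0)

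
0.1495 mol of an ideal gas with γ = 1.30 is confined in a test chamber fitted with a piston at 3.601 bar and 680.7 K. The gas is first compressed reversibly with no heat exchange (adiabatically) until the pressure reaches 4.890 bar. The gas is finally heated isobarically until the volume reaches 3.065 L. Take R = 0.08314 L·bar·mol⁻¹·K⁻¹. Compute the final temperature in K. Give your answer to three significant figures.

T₃ ≈ 1.21e+03 K

From PV = nRT: V₁ = nRT₁/P₁ = 2.350 L.
Reversible adiabatic, γ = 1.30: T₂ = T₁·(P₂/P₁)^((γ−1)/γ) = 730.5 K; V₂ = V₁·(P₁/P₂)^(1/γ) = 1.857 L.
P constant ⇒ V ∝ T: P₃ = P₂; T₃ = T₂·(V₃/V₂) = 1206 K.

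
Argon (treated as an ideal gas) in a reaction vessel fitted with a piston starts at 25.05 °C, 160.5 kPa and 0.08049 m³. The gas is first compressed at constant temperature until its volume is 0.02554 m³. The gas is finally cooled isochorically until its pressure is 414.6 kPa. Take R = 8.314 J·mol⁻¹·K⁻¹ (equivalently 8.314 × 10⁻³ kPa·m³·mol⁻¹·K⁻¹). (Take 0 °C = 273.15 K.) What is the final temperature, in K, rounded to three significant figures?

T₃ ≈ 244 K

Convert: T₁ = 298.2 K.
T constant ⇒ Boyle's law P V = const: T₂ = T₁; P₂ = P₁·(V₁/V₂) = 505.8 kPa.
V constant ⇒ P ∝ T: V₃ = V₂; T₃ = T₂·(P₃/P₂) = 244.4 K.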